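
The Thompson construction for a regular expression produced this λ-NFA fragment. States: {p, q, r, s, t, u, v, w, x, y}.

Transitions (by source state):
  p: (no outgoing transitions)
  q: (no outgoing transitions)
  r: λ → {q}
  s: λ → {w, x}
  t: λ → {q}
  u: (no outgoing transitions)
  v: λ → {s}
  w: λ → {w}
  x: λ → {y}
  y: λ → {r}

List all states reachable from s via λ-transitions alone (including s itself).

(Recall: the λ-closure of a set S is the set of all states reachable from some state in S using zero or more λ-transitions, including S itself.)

Start with {s}.
From s via λ: add w, x.
From x via λ: add y.
From y via λ: add r.
From r via λ: add q.
No new states can be added; the closed set is {q, r, s, w, x, y}.

{q, r, s, w, x, y}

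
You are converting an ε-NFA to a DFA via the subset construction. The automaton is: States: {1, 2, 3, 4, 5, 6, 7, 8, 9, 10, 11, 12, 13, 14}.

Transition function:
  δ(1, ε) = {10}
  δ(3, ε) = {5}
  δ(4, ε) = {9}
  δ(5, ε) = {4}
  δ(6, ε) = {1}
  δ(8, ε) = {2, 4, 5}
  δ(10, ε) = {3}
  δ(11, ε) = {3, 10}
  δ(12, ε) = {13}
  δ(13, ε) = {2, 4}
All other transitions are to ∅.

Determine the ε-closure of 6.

Start with {6}.
From 6 via ε: add 1.
From 1 via ε: add 10.
From 10 via ε: add 3.
From 3 via ε: add 5.
From 5 via ε: add 4.
From 4 via ε: add 9.
No new states can be added; the closed set is {1, 3, 4, 5, 6, 9, 10}.

{1, 3, 4, 5, 6, 9, 10}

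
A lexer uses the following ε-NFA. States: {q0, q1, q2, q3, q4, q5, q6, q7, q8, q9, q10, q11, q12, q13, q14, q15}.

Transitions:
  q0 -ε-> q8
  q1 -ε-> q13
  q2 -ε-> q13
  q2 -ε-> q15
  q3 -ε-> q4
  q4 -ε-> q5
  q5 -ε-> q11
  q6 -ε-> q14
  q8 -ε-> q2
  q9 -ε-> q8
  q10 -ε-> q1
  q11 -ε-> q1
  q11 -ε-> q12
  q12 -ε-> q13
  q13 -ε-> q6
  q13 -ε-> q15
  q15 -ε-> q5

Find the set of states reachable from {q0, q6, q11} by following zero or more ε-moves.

{q0, q1, q2, q5, q6, q8, q11, q12, q13, q14, q15}

Start with {q0, q6, q11}.
From q0 via ε: add q8.
From q6 via ε: add q14.
From q11 via ε: add q1, q12.
From q1 via ε: add q13.
From q8 via ε: add q2.
From q2 via ε: add q15.
From q15 via ε: add q5.
No new states can be added; the closed set is {q0, q1, q2, q5, q6, q8, q11, q12, q13, q14, q15}.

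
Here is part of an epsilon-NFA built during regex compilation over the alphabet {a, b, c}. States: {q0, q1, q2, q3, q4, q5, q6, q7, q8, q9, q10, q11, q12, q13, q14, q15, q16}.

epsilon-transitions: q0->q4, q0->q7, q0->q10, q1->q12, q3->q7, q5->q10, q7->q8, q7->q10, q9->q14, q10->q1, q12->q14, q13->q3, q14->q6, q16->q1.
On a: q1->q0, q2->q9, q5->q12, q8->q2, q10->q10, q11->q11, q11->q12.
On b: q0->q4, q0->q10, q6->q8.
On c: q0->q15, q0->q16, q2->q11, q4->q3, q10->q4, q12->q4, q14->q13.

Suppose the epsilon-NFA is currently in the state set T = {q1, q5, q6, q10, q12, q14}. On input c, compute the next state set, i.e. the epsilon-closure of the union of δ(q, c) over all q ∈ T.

q10 on c → {q4}.
q12 on c → {q4}.
q14 on c → {q13}.
No c-transition from q1, q5, q6.
Union after reading c: {q4, q13}.
Now take the epsilon-closure:
From q13 via epsilon: add q3.
From q3 via epsilon: add q7.
From q7 via epsilon: add q8, q10.
From q10 via epsilon: add q1.
From q1 via epsilon: add q12.
From q12 via epsilon: add q14.
From q14 via epsilon: add q6.
No new states can be added; the closed set is {q1, q3, q4, q6, q7, q8, q10, q12, q13, q14}.

{q1, q3, q4, q6, q7, q8, q10, q12, q13, q14}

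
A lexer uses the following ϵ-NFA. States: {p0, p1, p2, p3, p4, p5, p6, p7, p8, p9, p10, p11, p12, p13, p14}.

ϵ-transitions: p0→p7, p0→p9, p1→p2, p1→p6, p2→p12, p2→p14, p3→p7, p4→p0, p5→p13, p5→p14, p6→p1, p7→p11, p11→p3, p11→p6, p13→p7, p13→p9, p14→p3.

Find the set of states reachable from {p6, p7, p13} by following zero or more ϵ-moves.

{p1, p2, p3, p6, p7, p9, p11, p12, p13, p14}

Start with {p6, p7, p13}.
From p6 via ϵ: add p1.
From p7 via ϵ: add p11.
From p13 via ϵ: add p9.
From p1 via ϵ: add p2.
From p11 via ϵ: add p3.
From p2 via ϵ: add p12, p14.
No new states can be added; the closed set is {p1, p2, p3, p6, p7, p9, p11, p12, p13, p14}.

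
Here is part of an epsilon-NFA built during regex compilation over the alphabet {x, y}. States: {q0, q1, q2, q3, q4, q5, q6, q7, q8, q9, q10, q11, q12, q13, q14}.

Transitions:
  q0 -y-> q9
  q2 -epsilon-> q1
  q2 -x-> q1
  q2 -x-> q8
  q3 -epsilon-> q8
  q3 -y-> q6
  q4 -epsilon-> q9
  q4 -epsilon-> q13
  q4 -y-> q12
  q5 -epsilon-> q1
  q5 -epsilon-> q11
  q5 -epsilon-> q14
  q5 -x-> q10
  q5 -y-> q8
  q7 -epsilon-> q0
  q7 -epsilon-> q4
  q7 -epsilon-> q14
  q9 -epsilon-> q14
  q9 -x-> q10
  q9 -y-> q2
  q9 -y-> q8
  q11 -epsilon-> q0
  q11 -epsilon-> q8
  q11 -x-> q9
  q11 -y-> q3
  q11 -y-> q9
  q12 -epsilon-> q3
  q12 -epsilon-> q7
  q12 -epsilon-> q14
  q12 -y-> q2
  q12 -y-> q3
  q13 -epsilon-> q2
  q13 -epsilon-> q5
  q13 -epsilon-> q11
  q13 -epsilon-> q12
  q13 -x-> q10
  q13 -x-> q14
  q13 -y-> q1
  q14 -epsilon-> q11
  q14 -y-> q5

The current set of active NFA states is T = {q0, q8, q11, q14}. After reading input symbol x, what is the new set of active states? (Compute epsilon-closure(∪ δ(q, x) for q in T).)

{q0, q8, q9, q11, q14}

q11 on x → {q9}.
No x-transition from q0, q8, q14.
Union after reading x: {q9}.
Now take the epsilon-closure:
From q9 via epsilon: add q14.
From q14 via epsilon: add q11.
From q11 via epsilon: add q0, q8.
No new states can be added; the closed set is {q0, q8, q9, q11, q14}.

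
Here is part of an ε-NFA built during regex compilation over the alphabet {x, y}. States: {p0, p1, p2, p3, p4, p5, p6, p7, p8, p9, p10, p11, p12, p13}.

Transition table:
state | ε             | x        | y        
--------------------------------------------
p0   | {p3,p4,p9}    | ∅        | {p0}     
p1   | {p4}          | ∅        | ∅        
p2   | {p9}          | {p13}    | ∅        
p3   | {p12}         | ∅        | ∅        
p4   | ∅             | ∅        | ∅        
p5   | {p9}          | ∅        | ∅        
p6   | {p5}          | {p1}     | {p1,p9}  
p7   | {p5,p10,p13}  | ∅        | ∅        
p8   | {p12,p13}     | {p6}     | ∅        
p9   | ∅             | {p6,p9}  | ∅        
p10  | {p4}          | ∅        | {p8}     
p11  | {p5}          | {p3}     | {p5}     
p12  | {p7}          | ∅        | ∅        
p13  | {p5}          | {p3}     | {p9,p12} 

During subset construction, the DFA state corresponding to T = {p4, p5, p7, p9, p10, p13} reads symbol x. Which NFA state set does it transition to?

{p3, p4, p5, p6, p7, p9, p10, p12, p13}

p9 on x → {p6, p9}.
p13 on x → {p3}.
No x-transition from p4, p5, p7, p10.
Union after reading x: {p3, p6, p9}.
Now take the ε-closure:
From p3 via ε: add p12.
From p6 via ε: add p5.
From p12 via ε: add p7.
From p7 via ε: add p10, p13.
From p10 via ε: add p4.
No new states can be added; the closed set is {p3, p4, p5, p6, p7, p9, p10, p12, p13}.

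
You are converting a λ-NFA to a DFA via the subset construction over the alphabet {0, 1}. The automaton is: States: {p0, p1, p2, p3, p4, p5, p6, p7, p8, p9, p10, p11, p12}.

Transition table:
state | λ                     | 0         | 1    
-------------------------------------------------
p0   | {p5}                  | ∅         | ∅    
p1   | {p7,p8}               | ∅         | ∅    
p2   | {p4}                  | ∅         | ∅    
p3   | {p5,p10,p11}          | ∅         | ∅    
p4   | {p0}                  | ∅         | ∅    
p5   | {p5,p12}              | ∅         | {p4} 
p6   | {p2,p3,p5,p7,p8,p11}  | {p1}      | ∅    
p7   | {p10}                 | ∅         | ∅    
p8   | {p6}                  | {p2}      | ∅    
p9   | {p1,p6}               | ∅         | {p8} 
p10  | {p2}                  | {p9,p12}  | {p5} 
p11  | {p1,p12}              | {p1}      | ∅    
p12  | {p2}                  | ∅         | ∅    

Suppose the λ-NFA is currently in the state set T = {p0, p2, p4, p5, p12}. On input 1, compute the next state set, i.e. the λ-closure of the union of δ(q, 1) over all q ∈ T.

p5 on 1 → {p4}.
No 1-transition from p0, p2, p4, p12.
Union after reading 1: {p4}.
Now take the λ-closure:
From p4 via λ: add p0.
From p0 via λ: add p5.
From p5 via λ: add p12.
From p12 via λ: add p2.
No new states can be added; the closed set is {p0, p2, p4, p5, p12}.

{p0, p2, p4, p5, p12}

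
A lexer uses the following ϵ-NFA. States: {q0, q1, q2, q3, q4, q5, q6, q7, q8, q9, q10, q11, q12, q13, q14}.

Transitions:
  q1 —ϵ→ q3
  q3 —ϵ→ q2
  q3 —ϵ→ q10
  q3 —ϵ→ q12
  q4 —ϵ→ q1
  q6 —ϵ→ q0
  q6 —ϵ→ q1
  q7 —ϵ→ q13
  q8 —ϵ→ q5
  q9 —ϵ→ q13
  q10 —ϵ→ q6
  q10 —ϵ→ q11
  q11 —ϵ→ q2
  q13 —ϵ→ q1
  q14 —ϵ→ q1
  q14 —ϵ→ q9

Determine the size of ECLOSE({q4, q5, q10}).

10

Start with {q4, q5, q10}.
From q4 via ϵ: add q1.
From q10 via ϵ: add q6, q11.
From q1 via ϵ: add q3.
From q6 via ϵ: add q0.
From q11 via ϵ: add q2.
From q3 via ϵ: add q12.
ϵ-closure = {q0, q1, q2, q3, q4, q5, q6, q10, q11, q12}, which has 10 states.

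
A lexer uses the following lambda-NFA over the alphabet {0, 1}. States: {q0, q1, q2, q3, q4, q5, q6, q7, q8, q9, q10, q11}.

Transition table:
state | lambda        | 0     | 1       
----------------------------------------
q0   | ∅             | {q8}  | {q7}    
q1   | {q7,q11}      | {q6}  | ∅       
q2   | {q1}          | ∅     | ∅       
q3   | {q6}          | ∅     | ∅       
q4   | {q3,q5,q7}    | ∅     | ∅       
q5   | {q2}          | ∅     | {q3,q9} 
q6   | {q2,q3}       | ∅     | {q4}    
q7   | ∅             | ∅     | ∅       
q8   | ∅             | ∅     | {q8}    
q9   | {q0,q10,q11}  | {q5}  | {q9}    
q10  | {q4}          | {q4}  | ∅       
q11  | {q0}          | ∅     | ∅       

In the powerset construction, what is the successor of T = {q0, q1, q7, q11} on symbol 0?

q0 on 0 → {q8}.
q1 on 0 → {q6}.
No 0-transition from q7, q11.
Union after reading 0: {q6, q8}.
Now take the lambda-closure:
From q6 via lambda: add q2, q3.
From q2 via lambda: add q1.
From q1 via lambda: add q7, q11.
From q11 via lambda: add q0.
No new states can be added; the closed set is {q0, q1, q2, q3, q6, q7, q8, q11}.

{q0, q1, q2, q3, q6, q7, q8, q11}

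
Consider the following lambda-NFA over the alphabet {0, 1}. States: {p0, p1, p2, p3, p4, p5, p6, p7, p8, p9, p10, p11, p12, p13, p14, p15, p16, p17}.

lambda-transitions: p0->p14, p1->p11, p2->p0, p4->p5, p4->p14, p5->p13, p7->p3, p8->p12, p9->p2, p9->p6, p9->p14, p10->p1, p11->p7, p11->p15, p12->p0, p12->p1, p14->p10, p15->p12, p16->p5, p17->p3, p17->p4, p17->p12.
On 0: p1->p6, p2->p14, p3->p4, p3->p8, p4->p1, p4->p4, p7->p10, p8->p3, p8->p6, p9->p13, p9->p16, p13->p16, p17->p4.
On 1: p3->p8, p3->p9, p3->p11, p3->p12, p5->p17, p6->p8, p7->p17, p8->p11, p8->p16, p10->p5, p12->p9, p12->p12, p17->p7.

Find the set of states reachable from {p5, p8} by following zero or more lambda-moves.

Start with {p5, p8}.
From p5 via lambda: add p13.
From p8 via lambda: add p12.
From p12 via lambda: add p0, p1.
From p0 via lambda: add p14.
From p1 via lambda: add p11.
From p11 via lambda: add p7, p15.
From p14 via lambda: add p10.
From p7 via lambda: add p3.
No new states can be added; the closed set is {p0, p1, p3, p5, p7, p8, p10, p11, p12, p13, p14, p15}.

{p0, p1, p3, p5, p7, p8, p10, p11, p12, p13, p14, p15}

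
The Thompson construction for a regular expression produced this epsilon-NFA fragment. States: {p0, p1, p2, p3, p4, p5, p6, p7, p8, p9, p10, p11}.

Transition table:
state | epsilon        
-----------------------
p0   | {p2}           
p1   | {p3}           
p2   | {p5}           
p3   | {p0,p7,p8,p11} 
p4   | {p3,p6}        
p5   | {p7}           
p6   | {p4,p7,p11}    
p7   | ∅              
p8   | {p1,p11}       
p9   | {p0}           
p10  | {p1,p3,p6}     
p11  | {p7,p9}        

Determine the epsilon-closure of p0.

{p0, p2, p5, p7}

Start with {p0}.
From p0 via epsilon: add p2.
From p2 via epsilon: add p5.
From p5 via epsilon: add p7.
No new states can be added; the closed set is {p0, p2, p5, p7}.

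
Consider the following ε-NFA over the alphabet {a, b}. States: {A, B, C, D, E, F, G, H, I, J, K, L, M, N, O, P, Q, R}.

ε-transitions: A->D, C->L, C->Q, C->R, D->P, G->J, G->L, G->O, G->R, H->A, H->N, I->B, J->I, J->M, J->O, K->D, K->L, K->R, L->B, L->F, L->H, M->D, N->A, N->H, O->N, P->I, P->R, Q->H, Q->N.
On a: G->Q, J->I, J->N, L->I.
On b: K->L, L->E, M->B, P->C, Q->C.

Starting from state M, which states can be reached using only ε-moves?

{B, D, I, M, P, R}

Start with {M}.
From M via ε: add D.
From D via ε: add P.
From P via ε: add I, R.
From I via ε: add B.
No new states can be added; the closed set is {B, D, I, M, P, R}.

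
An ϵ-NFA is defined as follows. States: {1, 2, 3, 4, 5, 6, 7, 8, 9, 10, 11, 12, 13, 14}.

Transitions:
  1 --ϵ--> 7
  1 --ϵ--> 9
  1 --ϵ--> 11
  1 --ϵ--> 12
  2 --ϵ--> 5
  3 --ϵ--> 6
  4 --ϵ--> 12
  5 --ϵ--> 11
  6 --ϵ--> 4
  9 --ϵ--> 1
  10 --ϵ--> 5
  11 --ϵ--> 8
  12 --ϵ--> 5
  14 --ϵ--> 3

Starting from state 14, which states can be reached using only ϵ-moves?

{3, 4, 5, 6, 8, 11, 12, 14}

Start with {14}.
From 14 via ϵ: add 3.
From 3 via ϵ: add 6.
From 6 via ϵ: add 4.
From 4 via ϵ: add 12.
From 12 via ϵ: add 5.
From 5 via ϵ: add 11.
From 11 via ϵ: add 8.
No new states can be added; the closed set is {3, 4, 5, 6, 8, 11, 12, 14}.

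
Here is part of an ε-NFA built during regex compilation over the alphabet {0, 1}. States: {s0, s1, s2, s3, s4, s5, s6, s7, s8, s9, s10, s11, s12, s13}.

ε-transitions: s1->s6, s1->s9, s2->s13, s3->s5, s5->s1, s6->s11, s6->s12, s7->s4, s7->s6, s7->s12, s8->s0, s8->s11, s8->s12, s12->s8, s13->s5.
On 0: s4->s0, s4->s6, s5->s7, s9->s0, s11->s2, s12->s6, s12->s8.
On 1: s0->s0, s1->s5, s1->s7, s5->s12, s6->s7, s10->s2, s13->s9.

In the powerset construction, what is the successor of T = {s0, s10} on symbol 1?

{s0, s1, s2, s5, s6, s8, s9, s11, s12, s13}

s0 on 1 → {s0}.
s10 on 1 → {s2}.
Union after reading 1: {s0, s2}.
Now take the ε-closure:
From s2 via ε: add s13.
From s13 via ε: add s5.
From s5 via ε: add s1.
From s1 via ε: add s6, s9.
From s6 via ε: add s11, s12.
From s12 via ε: add s8.
No new states can be added; the closed set is {s0, s1, s2, s5, s6, s8, s9, s11, s12, s13}.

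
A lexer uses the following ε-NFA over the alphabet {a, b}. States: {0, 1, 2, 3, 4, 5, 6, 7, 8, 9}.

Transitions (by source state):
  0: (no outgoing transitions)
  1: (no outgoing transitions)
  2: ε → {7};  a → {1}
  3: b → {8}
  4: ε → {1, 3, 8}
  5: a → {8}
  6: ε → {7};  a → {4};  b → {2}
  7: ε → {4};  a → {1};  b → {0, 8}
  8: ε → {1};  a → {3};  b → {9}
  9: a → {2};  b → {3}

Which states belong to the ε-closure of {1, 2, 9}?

{1, 2, 3, 4, 7, 8, 9}

Start with {1, 2, 9}.
From 2 via ε: add 7.
From 7 via ε: add 4.
From 4 via ε: add 3, 8.
No new states can be added; the closed set is {1, 2, 3, 4, 7, 8, 9}.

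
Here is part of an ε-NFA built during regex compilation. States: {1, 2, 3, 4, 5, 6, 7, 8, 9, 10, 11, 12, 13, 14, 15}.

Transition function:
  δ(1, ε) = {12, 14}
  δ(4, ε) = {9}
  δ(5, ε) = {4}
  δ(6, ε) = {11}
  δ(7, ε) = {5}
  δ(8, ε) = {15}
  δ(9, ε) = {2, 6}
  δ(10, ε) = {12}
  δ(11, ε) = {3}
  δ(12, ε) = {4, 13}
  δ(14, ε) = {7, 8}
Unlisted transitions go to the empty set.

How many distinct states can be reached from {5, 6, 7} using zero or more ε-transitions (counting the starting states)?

8

Start with {5, 6, 7}.
From 5 via ε: add 4.
From 6 via ε: add 11.
From 4 via ε: add 9.
From 11 via ε: add 3.
From 9 via ε: add 2.
ε-closure = {2, 3, 4, 5, 6, 7, 9, 11}, which has 8 states.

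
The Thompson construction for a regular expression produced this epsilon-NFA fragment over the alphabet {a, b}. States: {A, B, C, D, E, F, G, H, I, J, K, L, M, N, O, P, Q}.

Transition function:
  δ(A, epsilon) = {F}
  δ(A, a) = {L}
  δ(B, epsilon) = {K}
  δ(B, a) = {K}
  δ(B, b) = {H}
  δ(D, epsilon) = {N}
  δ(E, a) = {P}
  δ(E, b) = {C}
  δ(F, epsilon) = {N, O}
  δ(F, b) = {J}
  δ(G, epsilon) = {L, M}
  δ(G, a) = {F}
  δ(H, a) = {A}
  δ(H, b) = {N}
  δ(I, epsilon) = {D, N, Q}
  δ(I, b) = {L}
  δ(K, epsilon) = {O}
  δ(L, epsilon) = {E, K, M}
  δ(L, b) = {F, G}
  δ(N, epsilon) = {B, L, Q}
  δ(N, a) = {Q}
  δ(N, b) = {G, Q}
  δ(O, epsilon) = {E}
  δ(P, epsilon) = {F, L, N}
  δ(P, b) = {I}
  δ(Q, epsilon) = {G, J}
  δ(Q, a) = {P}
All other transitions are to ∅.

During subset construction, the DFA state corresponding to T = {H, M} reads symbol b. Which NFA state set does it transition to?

{B, E, G, J, K, L, M, N, O, Q}

H on b → {N}.
No b-transition from M.
Union after reading b: {N}.
Now take the epsilon-closure:
From N via epsilon: add B, L, Q.
From B via epsilon: add K.
From L via epsilon: add E, M.
From Q via epsilon: add G, J.
From K via epsilon: add O.
No new states can be added; the closed set is {B, E, G, J, K, L, M, N, O, Q}.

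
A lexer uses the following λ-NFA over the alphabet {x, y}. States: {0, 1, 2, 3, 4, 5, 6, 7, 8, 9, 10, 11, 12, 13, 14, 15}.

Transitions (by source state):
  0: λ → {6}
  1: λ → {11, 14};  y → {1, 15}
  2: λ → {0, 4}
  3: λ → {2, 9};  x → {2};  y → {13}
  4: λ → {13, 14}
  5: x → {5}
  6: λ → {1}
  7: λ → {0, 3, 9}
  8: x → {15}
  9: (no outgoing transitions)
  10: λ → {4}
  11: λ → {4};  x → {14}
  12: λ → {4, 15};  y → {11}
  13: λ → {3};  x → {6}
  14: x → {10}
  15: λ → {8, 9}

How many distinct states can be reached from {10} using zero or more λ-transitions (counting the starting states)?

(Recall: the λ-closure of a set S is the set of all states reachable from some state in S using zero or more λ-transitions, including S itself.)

Start with {10}.
From 10 via λ: add 4.
From 4 via λ: add 13, 14.
From 13 via λ: add 3.
From 3 via λ: add 2, 9.
From 2 via λ: add 0.
From 0 via λ: add 6.
From 6 via λ: add 1.
From 1 via λ: add 11.
λ-closure = {0, 1, 2, 3, 4, 6, 9, 10, 11, 13, 14}, which has 11 states.

11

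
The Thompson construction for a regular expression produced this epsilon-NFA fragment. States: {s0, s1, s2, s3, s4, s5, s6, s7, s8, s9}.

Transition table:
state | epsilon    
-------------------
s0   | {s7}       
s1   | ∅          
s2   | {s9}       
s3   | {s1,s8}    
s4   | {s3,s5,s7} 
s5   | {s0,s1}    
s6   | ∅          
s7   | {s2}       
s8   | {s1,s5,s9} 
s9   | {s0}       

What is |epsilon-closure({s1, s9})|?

5

Start with {s1, s9}.
From s9 via epsilon: add s0.
From s0 via epsilon: add s7.
From s7 via epsilon: add s2.
epsilon-closure = {s0, s1, s2, s7, s9}, which has 5 states.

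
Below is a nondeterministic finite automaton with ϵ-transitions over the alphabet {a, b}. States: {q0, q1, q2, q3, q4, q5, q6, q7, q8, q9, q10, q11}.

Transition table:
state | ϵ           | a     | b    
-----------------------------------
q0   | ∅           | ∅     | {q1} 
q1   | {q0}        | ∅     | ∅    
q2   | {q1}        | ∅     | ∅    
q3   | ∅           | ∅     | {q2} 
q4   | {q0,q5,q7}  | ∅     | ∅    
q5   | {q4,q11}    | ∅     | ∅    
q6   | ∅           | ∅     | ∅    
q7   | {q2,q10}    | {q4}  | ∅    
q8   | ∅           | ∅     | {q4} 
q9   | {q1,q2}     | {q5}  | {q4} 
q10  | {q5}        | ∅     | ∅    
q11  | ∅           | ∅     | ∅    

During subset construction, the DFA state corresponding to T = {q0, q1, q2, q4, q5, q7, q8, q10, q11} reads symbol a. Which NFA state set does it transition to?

q7 on a → {q4}.
No a-transition from q0, q1, q2, q4, q5, q8, q10, q11.
Union after reading a: {q4}.
Now take the ϵ-closure:
From q4 via ϵ: add q0, q5, q7.
From q5 via ϵ: add q11.
From q7 via ϵ: add q2, q10.
From q2 via ϵ: add q1.
No new states can be added; the closed set is {q0, q1, q2, q4, q5, q7, q10, q11}.

{q0, q1, q2, q4, q5, q7, q10, q11}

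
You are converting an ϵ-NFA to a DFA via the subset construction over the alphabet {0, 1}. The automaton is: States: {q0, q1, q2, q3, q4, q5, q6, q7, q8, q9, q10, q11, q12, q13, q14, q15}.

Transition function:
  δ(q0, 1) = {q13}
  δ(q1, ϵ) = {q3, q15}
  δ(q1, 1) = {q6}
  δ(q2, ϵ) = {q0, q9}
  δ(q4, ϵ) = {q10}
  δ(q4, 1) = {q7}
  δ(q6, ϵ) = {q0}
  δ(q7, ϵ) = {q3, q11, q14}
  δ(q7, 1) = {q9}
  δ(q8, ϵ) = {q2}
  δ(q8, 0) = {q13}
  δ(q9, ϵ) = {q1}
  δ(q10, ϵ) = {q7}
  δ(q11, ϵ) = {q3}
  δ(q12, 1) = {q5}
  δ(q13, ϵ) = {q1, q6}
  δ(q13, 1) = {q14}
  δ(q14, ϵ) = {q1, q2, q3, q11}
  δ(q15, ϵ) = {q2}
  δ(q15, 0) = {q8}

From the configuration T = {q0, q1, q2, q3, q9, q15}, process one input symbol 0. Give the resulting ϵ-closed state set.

{q0, q1, q2, q3, q8, q9, q15}

q15 on 0 → {q8}.
No 0-transition from q0, q1, q2, q3, q9.
Union after reading 0: {q8}.
Now take the ϵ-closure:
From q8 via ϵ: add q2.
From q2 via ϵ: add q0, q9.
From q9 via ϵ: add q1.
From q1 via ϵ: add q3, q15.
No new states can be added; the closed set is {q0, q1, q2, q3, q8, q9, q15}.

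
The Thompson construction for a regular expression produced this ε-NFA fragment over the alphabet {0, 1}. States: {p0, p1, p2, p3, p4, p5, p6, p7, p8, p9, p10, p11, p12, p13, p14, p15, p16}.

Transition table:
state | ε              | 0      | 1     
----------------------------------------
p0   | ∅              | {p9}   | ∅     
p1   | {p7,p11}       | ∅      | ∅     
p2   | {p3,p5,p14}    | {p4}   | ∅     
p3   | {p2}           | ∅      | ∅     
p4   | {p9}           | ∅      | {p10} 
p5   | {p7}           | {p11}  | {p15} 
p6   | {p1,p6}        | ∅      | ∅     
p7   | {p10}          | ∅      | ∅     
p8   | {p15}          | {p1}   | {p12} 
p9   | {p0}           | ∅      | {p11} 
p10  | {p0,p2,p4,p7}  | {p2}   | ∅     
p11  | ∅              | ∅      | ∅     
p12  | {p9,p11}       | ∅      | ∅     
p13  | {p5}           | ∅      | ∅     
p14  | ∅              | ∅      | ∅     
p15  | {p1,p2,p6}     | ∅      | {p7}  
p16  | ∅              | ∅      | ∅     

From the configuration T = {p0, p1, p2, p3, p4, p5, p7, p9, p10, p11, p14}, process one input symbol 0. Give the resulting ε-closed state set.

p0 on 0 → {p9}.
p2 on 0 → {p4}.
p5 on 0 → {p11}.
p10 on 0 → {p2}.
No 0-transition from p1, p3, p4, p7, p9, p11, p14.
Union after reading 0: {p2, p4, p9, p11}.
Now take the ε-closure:
From p2 via ε: add p3, p5, p14.
From p9 via ε: add p0.
From p5 via ε: add p7.
From p7 via ε: add p10.
No new states can be added; the closed set is {p0, p2, p3, p4, p5, p7, p9, p10, p11, p14}.

{p0, p2, p3, p4, p5, p7, p9, p10, p11, p14}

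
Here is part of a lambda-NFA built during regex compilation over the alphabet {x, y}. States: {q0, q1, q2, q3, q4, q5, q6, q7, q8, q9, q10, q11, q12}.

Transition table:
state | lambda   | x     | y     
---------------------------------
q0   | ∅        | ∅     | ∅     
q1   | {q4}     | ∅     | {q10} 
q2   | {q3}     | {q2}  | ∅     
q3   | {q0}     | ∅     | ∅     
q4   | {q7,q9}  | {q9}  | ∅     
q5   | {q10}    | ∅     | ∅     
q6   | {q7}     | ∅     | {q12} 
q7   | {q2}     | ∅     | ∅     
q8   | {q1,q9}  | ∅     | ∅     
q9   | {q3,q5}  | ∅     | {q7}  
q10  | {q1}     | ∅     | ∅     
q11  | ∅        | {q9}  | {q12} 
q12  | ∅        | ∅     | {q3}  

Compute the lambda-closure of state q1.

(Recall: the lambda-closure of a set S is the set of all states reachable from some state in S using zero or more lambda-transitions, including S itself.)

Start with {q1}.
From q1 via lambda: add q4.
From q4 via lambda: add q7, q9.
From q7 via lambda: add q2.
From q9 via lambda: add q3, q5.
From q3 via lambda: add q0.
From q5 via lambda: add q10.
No new states can be added; the closed set is {q0, q1, q2, q3, q4, q5, q7, q9, q10}.

{q0, q1, q2, q3, q4, q5, q7, q9, q10}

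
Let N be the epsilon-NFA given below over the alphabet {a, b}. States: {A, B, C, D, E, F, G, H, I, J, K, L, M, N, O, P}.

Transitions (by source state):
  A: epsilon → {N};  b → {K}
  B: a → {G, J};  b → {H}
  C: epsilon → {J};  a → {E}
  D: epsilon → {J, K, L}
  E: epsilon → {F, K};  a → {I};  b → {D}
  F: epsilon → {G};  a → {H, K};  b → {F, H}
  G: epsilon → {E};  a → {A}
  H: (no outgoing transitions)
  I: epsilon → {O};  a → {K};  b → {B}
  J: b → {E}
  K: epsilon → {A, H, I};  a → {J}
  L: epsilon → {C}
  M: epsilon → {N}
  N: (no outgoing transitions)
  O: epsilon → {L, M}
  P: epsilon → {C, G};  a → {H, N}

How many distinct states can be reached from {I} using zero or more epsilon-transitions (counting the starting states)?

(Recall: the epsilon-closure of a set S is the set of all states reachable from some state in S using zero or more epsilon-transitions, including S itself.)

7

Start with {I}.
From I via epsilon: add O.
From O via epsilon: add L, M.
From L via epsilon: add C.
From M via epsilon: add N.
From C via epsilon: add J.
epsilon-closure = {C, I, J, L, M, N, O}, which has 7 states.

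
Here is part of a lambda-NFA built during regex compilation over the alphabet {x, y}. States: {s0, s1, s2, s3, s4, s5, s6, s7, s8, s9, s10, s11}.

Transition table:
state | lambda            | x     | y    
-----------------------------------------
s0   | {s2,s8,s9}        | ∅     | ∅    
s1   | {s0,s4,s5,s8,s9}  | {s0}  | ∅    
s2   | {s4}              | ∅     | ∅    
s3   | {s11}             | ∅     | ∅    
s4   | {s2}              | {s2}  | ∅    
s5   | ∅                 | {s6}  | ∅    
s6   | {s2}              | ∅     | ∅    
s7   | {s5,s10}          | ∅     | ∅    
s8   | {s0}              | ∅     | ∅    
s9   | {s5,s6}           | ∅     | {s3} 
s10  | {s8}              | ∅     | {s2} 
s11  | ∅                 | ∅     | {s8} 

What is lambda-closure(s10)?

Start with {s10}.
From s10 via lambda: add s8.
From s8 via lambda: add s0.
From s0 via lambda: add s2, s9.
From s2 via lambda: add s4.
From s9 via lambda: add s5, s6.
No new states can be added; the closed set is {s0, s2, s4, s5, s6, s8, s9, s10}.

{s0, s2, s4, s5, s6, s8, s9, s10}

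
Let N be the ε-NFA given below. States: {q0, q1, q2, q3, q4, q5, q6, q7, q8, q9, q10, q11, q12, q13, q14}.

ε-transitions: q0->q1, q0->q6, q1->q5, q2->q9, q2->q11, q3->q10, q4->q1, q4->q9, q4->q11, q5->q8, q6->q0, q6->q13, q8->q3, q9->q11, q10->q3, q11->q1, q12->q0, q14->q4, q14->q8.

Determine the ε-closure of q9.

{q1, q3, q5, q8, q9, q10, q11}

Start with {q9}.
From q9 via ε: add q11.
From q11 via ε: add q1.
From q1 via ε: add q5.
From q5 via ε: add q8.
From q8 via ε: add q3.
From q3 via ε: add q10.
No new states can be added; the closed set is {q1, q3, q5, q8, q9, q10, q11}.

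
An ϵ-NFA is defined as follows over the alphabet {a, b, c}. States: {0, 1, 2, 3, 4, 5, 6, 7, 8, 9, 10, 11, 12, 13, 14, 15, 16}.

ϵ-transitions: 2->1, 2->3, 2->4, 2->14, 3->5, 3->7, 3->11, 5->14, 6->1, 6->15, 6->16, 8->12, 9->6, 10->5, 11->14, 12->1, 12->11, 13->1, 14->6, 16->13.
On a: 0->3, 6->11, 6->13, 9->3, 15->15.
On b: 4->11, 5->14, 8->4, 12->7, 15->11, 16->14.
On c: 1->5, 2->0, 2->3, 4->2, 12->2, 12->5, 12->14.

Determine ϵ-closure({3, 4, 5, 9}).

Start with {3, 4, 5, 9}.
From 3 via ϵ: add 7, 11.
From 5 via ϵ: add 14.
From 9 via ϵ: add 6.
From 6 via ϵ: add 1, 15, 16.
From 16 via ϵ: add 13.
No new states can be added; the closed set is {1, 3, 4, 5, 6, 7, 9, 11, 13, 14, 15, 16}.

{1, 3, 4, 5, 6, 7, 9, 11, 13, 14, 15, 16}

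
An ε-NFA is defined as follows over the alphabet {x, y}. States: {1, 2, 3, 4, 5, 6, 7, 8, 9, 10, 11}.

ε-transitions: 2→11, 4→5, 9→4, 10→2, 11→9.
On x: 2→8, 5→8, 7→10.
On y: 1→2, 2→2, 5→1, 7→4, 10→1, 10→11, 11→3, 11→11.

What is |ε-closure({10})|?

6

Start with {10}.
From 10 via ε: add 2.
From 2 via ε: add 11.
From 11 via ε: add 9.
From 9 via ε: add 4.
From 4 via ε: add 5.
ε-closure = {2, 4, 5, 9, 10, 11}, which has 6 states.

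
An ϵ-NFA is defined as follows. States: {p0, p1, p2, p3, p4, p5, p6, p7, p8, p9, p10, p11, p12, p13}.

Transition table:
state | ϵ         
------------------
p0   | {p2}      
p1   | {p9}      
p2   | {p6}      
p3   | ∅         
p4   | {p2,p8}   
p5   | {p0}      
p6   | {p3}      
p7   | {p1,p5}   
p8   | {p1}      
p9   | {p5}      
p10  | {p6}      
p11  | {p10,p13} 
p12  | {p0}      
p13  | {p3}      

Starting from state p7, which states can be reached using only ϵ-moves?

Start with {p7}.
From p7 via ϵ: add p1, p5.
From p1 via ϵ: add p9.
From p5 via ϵ: add p0.
From p0 via ϵ: add p2.
From p2 via ϵ: add p6.
From p6 via ϵ: add p3.
No new states can be added; the closed set is {p0, p1, p2, p3, p5, p6, p7, p9}.

{p0, p1, p2, p3, p5, p6, p7, p9}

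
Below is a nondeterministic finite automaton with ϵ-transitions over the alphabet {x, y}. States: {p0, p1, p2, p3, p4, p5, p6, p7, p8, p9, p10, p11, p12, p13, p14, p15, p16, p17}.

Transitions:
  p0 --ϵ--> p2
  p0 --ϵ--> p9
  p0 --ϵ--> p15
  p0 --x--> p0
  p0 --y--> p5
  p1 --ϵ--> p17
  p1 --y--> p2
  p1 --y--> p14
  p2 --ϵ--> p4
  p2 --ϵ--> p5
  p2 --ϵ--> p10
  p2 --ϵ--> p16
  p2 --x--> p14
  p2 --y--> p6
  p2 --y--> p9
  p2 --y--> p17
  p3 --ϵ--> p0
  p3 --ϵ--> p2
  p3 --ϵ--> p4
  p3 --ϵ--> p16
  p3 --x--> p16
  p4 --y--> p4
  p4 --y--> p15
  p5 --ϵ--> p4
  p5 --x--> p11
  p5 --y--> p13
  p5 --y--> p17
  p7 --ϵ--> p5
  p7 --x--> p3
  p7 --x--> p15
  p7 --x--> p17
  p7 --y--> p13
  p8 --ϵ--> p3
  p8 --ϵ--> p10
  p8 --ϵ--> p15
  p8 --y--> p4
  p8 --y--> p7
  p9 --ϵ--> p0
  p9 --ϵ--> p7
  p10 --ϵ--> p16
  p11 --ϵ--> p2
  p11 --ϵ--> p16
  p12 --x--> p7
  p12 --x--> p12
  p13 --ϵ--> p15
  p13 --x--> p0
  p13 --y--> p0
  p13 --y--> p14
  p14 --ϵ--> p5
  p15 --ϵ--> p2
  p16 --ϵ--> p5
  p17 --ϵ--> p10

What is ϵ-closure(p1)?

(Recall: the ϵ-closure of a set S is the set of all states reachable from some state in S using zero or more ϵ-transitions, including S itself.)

{p1, p4, p5, p10, p16, p17}

Start with {p1}.
From p1 via ϵ: add p17.
From p17 via ϵ: add p10.
From p10 via ϵ: add p16.
From p16 via ϵ: add p5.
From p5 via ϵ: add p4.
No new states can be added; the closed set is {p1, p4, p5, p10, p16, p17}.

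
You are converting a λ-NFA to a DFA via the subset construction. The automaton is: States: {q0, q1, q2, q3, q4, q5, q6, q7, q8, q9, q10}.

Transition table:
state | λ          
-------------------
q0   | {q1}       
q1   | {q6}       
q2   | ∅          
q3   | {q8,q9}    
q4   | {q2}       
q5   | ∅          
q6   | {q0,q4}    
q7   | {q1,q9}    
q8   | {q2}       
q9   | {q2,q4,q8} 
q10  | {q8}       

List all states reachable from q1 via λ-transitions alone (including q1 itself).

Start with {q1}.
From q1 via λ: add q6.
From q6 via λ: add q0, q4.
From q4 via λ: add q2.
No new states can be added; the closed set is {q0, q1, q2, q4, q6}.

{q0, q1, q2, q4, q6}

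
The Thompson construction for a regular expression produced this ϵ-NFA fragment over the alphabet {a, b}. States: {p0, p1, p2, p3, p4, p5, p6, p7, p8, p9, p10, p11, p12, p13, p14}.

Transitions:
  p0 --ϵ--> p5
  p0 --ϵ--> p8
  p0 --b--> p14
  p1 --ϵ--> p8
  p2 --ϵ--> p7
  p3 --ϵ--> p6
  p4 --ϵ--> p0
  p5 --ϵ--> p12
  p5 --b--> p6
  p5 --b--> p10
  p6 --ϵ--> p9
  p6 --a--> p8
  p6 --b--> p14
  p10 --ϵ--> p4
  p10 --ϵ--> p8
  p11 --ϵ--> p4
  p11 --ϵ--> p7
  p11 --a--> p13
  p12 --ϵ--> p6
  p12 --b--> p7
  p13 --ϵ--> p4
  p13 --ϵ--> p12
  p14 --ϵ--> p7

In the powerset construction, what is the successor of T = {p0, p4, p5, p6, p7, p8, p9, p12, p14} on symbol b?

{p0, p4, p5, p6, p7, p8, p9, p10, p12, p14}

p0 on b → {p14}.
p5 on b → {p6, p10}.
p6 on b → {p14}.
p12 on b → {p7}.
No b-transition from p4, p7, p8, p9, p14.
Union after reading b: {p6, p7, p10, p14}.
Now take the ϵ-closure:
From p6 via ϵ: add p9.
From p10 via ϵ: add p4, p8.
From p4 via ϵ: add p0.
From p0 via ϵ: add p5.
From p5 via ϵ: add p12.
No new states can be added; the closed set is {p0, p4, p5, p6, p7, p8, p9, p10, p12, p14}.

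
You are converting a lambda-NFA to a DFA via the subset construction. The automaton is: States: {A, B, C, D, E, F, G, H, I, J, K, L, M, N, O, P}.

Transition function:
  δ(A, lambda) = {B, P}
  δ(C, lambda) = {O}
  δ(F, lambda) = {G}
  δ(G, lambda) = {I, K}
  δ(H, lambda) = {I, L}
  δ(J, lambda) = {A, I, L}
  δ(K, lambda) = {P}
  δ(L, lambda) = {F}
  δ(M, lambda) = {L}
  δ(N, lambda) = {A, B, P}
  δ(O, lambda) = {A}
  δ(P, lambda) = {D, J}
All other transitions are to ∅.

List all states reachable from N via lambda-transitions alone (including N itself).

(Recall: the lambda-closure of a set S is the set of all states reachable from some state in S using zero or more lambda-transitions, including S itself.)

{A, B, D, F, G, I, J, K, L, N, P}

Start with {N}.
From N via lambda: add A, B, P.
From P via lambda: add D, J.
From J via lambda: add I, L.
From L via lambda: add F.
From F via lambda: add G.
From G via lambda: add K.
No new states can be added; the closed set is {A, B, D, F, G, I, J, K, L, N, P}.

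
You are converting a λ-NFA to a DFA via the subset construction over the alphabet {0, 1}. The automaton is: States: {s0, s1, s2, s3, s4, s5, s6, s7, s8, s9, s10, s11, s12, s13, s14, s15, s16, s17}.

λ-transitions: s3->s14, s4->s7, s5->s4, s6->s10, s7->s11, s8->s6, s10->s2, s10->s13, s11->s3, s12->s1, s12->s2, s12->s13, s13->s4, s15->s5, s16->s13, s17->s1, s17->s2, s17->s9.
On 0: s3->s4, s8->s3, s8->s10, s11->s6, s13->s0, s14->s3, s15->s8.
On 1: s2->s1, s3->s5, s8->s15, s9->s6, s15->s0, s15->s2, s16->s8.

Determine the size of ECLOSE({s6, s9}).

10

Start with {s6, s9}.
From s6 via λ: add s10.
From s10 via λ: add s2, s13.
From s13 via λ: add s4.
From s4 via λ: add s7.
From s7 via λ: add s11.
From s11 via λ: add s3.
From s3 via λ: add s14.
λ-closure = {s2, s3, s4, s6, s7, s9, s10, s11, s13, s14}, which has 10 states.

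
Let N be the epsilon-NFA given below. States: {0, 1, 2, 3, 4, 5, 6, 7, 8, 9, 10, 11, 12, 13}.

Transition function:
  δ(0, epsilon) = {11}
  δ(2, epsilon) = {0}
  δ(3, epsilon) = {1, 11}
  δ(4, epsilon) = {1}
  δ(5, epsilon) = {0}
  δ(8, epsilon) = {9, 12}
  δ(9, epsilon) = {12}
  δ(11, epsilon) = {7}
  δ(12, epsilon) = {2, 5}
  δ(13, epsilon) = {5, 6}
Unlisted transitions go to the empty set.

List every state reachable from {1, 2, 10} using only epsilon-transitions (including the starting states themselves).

{0, 1, 2, 7, 10, 11}

Start with {1, 2, 10}.
From 2 via epsilon: add 0.
From 0 via epsilon: add 11.
From 11 via epsilon: add 7.
No new states can be added; the closed set is {0, 1, 2, 7, 10, 11}.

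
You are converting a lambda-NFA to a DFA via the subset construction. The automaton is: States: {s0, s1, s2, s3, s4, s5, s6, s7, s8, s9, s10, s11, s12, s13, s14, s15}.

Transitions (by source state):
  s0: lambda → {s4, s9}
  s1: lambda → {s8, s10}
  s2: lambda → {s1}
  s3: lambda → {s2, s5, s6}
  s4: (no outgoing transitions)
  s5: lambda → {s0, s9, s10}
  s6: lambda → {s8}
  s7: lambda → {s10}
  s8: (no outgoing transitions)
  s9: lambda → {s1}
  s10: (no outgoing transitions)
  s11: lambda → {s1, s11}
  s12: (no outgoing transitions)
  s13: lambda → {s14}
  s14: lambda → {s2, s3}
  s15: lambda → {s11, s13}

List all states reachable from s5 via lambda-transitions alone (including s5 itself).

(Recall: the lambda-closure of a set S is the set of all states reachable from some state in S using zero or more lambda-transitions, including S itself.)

Start with {s5}.
From s5 via lambda: add s0, s9, s10.
From s0 via lambda: add s4.
From s9 via lambda: add s1.
From s1 via lambda: add s8.
No new states can be added; the closed set is {s0, s1, s4, s5, s8, s9, s10}.

{s0, s1, s4, s5, s8, s9, s10}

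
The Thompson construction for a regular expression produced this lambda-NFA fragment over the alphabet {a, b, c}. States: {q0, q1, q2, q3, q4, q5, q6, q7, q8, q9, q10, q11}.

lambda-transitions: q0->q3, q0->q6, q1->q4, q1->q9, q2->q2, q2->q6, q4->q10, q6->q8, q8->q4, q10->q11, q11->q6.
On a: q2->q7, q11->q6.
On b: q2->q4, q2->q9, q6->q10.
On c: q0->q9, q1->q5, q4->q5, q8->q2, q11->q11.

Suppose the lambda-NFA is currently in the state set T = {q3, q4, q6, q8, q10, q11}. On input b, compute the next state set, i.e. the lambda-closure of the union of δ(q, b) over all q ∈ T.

{q4, q6, q8, q10, q11}

q6 on b → {q10}.
No b-transition from q3, q4, q8, q10, q11.
Union after reading b: {q10}.
Now take the lambda-closure:
From q10 via lambda: add q11.
From q11 via lambda: add q6.
From q6 via lambda: add q8.
From q8 via lambda: add q4.
No new states can be added; the closed set is {q4, q6, q8, q10, q11}.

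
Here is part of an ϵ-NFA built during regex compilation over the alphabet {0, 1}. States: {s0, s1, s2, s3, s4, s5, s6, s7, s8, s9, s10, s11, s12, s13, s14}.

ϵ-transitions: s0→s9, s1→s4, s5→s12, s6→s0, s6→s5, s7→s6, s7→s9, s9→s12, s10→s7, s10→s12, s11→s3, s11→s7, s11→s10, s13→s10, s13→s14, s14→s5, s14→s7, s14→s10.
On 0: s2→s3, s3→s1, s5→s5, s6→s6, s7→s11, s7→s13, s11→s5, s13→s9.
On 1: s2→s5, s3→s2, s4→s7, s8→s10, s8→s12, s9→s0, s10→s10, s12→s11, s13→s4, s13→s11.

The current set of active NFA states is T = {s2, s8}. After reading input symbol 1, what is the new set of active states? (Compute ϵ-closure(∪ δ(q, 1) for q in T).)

s2 on 1 → {s5}.
s8 on 1 → {s10, s12}.
Union after reading 1: {s5, s10, s12}.
Now take the ϵ-closure:
From s10 via ϵ: add s7.
From s7 via ϵ: add s6, s9.
From s6 via ϵ: add s0.
No new states can be added; the closed set is {s0, s5, s6, s7, s9, s10, s12}.

{s0, s5, s6, s7, s9, s10, s12}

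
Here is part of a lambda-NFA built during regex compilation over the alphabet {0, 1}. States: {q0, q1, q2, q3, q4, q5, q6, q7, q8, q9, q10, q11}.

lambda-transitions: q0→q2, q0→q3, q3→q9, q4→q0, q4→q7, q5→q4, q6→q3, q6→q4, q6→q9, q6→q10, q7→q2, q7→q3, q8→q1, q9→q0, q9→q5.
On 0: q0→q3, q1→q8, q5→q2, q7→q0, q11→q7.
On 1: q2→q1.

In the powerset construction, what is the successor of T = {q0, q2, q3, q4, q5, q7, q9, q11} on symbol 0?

q0 on 0 → {q3}.
q5 on 0 → {q2}.
q7 on 0 → {q0}.
q11 on 0 → {q7}.
No 0-transition from q2, q3, q4, q9.
Union after reading 0: {q0, q2, q3, q7}.
Now take the lambda-closure:
From q3 via lambda: add q9.
From q9 via lambda: add q5.
From q5 via lambda: add q4.
No new states can be added; the closed set is {q0, q2, q3, q4, q5, q7, q9}.

{q0, q2, q3, q4, q5, q7, q9}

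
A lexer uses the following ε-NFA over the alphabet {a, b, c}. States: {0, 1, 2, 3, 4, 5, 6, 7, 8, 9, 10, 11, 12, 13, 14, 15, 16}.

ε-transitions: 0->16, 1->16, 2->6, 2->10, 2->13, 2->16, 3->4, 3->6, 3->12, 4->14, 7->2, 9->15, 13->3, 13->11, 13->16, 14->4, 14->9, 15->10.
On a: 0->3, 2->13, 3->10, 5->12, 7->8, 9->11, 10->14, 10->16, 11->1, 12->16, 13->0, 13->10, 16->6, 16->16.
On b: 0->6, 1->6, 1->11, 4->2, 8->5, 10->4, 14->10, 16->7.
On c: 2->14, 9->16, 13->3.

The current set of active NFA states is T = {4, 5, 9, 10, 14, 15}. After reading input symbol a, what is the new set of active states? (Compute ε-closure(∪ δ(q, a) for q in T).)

5 on a → {12}.
9 on a → {11}.
10 on a → {14, 16}.
No a-transition from 4, 14, 15.
Union after reading a: {11, 12, 14, 16}.
Now take the ε-closure:
From 14 via ε: add 4, 9.
From 9 via ε: add 15.
From 15 via ε: add 10.
No new states can be added; the closed set is {4, 9, 10, 11, 12, 14, 15, 16}.

{4, 9, 10, 11, 12, 14, 15, 16}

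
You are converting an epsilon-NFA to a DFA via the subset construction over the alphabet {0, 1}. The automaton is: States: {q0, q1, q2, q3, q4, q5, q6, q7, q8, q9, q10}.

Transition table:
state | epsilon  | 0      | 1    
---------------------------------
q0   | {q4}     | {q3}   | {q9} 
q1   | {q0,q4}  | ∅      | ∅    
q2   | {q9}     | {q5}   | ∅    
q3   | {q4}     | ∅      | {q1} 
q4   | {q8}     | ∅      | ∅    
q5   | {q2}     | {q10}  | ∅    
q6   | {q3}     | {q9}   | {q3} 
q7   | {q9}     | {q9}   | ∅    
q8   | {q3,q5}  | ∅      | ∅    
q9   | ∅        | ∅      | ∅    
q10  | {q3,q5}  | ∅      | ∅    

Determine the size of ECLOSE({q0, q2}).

7

Start with {q0, q2}.
From q0 via epsilon: add q4.
From q2 via epsilon: add q9.
From q4 via epsilon: add q8.
From q8 via epsilon: add q3, q5.
epsilon-closure = {q0, q2, q3, q4, q5, q8, q9}, which has 7 states.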